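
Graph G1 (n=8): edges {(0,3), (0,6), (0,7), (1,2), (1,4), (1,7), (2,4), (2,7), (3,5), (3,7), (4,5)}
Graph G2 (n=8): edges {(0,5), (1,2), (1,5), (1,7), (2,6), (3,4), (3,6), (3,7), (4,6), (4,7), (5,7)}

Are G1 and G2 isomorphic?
Yes, isomorphic

The graphs are isomorphic.
One valid mapping φ: V(G1) → V(G2): 0→5, 1→3, 2→4, 3→1, 4→6, 5→2, 6→0, 7→7

Verify φ preserves adjacency — for each edge of G1, its image is an edge of G2:
  (0,3) → (φ(0),φ(3)) = (1,5) ∈ E(G2) ✓
  (0,6) → (φ(0),φ(6)) = (0,5) ∈ E(G2) ✓
  (0,7) → (φ(0),φ(7)) = (5,7) ∈ E(G2) ✓
  (1,2) → (φ(1),φ(2)) = (3,4) ∈ E(G2) ✓
  (1,4) → (φ(1),φ(4)) = (3,6) ∈ E(G2) ✓
  (1,7) → (φ(1),φ(7)) = (3,7) ∈ E(G2) ✓
  (2,4) → (φ(2),φ(4)) = (4,6) ∈ E(G2) ✓
  (2,7) → (φ(2),φ(7)) = (4,7) ∈ E(G2) ✓
  (3,5) → (φ(3),φ(5)) = (1,2) ∈ E(G2) ✓
  (3,7) → (φ(3),φ(7)) = (1,7) ∈ E(G2) ✓
  (4,5) → (φ(4),φ(5)) = (2,6) ∈ E(G2) ✓
All 11 edges of G1 map to edges of G2, and |E(G1)| = |E(G2)| = 11, so φ is a bijection on edges as well as vertices. Hence G1 ≅ G2.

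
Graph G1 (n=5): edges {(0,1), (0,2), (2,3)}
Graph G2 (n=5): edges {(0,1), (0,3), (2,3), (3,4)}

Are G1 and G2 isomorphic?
No, not isomorphic

The graphs are NOT isomorphic.

Degrees in G1: deg(0)=2, deg(1)=1, deg(2)=2, deg(3)=1, deg(4)=0.
Sorted degree sequence of G1: [2, 2, 1, 1, 0].
Degrees in G2: deg(0)=2, deg(1)=1, deg(2)=1, deg(3)=3, deg(4)=1.
Sorted degree sequence of G2: [3, 2, 1, 1, 1].
The (sorted) degree sequence is an isomorphism invariant, so since G1 and G2 have different degree sequences they cannot be isomorphic.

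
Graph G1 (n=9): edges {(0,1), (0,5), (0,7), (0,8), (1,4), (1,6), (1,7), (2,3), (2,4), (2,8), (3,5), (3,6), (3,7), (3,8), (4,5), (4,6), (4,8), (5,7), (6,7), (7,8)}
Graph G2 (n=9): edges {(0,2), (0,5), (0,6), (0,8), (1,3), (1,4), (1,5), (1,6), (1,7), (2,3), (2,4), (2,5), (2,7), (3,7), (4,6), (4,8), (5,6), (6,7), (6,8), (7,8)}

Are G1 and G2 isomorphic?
Yes, isomorphic

The graphs are isomorphic.
One valid mapping φ: V(G1) → V(G2): 0→8, 1→0, 2→3, 3→1, 4→2, 5→4, 6→5, 7→6, 8→7

Verify φ preserves adjacency — for each edge of G1, its image is an edge of G2:
  (0,1) → (φ(0),φ(1)) = (0,8) ∈ E(G2) ✓
  (0,5) → (φ(0),φ(5)) = (4,8) ∈ E(G2) ✓
  (0,7) → (φ(0),φ(7)) = (6,8) ∈ E(G2) ✓
  (0,8) → (φ(0),φ(8)) = (7,8) ∈ E(G2) ✓
  (1,4) → (φ(1),φ(4)) = (0,2) ∈ E(G2) ✓
  (1,6) → (φ(1),φ(6)) = (0,5) ∈ E(G2) ✓
  (1,7) → (φ(1),φ(7)) = (0,6) ∈ E(G2) ✓
  (2,3) → (φ(2),φ(3)) = (1,3) ∈ E(G2) ✓
  (2,4) → (φ(2),φ(4)) = (2,3) ∈ E(G2) ✓
  (2,8) → (φ(2),φ(8)) = (3,7) ∈ E(G2) ✓
  (3,5) → (φ(3),φ(5)) = (1,4) ∈ E(G2) ✓
  (3,6) → (φ(3),φ(6)) = (1,5) ∈ E(G2) ✓
  (3,7) → (φ(3),φ(7)) = (1,6) ∈ E(G2) ✓
  (3,8) → (φ(3),φ(8)) = (1,7) ∈ E(G2) ✓
  (4,5) → (φ(4),φ(5)) = (2,4) ∈ E(G2) ✓
  (4,6) → (φ(4),φ(6)) = (2,5) ∈ E(G2) ✓
  (4,8) → (φ(4),φ(8)) = (2,7) ∈ E(G2) ✓
  (5,7) → (φ(5),φ(7)) = (4,6) ∈ E(G2) ✓
  (6,7) → (φ(6),φ(7)) = (5,6) ∈ E(G2) ✓
  (7,8) → (φ(7),φ(8)) = (6,7) ∈ E(G2) ✓
All 20 edges of G1 map to edges of G2, and |E(G1)| = |E(G2)| = 20, so φ is a bijection on edges as well as vertices. Hence G1 ≅ G2.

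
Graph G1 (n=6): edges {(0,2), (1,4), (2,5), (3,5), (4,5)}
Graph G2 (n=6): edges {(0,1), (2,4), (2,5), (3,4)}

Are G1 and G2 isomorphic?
No, not isomorphic

The graphs are NOT isomorphic.

Degrees in G1: deg(0)=1, deg(1)=1, deg(2)=2, deg(3)=1, deg(4)=2, deg(5)=3.
Sorted degree sequence of G1: [3, 2, 2, 1, 1, 1].
Degrees in G2: deg(0)=1, deg(1)=1, deg(2)=2, deg(3)=1, deg(4)=2, deg(5)=1.
Sorted degree sequence of G2: [2, 2, 1, 1, 1, 1].
The (sorted) degree sequence is an isomorphism invariant, so since G1 and G2 have different degree sequences they cannot be isomorphic.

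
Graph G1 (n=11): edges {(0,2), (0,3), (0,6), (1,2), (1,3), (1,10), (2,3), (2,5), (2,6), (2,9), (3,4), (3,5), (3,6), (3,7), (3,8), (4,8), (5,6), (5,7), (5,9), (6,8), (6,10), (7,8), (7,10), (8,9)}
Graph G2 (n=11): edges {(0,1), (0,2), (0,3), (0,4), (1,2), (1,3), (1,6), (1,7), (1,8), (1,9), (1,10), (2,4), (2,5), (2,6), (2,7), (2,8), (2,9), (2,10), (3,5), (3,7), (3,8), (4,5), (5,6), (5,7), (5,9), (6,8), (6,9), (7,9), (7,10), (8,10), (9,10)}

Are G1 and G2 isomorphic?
No, not isomorphic

The graphs are NOT isomorphic.

Degrees in G1: deg(0)=3, deg(1)=3, deg(2)=6, deg(3)=8, deg(4)=2, deg(5)=5, deg(6)=6, deg(7)=4, deg(8)=5, deg(9)=3, deg(10)=3.
Sorted degree sequence of G1: [8, 6, 6, 5, 5, 4, 3, 3, 3, 3, 2].
Degrees in G2: deg(0)=4, deg(1)=8, deg(2)=9, deg(3)=5, deg(4)=3, deg(5)=6, deg(6)=5, deg(7)=6, deg(8)=5, deg(9)=6, deg(10)=5.
Sorted degree sequence of G2: [9, 8, 6, 6, 6, 5, 5, 5, 5, 4, 3].
The (sorted) degree sequence is an isomorphism invariant, so since G1 and G2 have different degree sequences they cannot be isomorphic.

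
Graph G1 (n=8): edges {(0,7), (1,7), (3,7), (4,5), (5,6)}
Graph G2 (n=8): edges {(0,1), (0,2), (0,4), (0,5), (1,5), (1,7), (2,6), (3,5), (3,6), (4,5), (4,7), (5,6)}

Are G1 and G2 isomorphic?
No, not isomorphic

The graphs are NOT isomorphic.

Connected components of G1: 3 component(s) with vertex sets [[2], [4, 5, 6], [0, 1, 3, 7]], sizes [1, 3, 4].
Connected components of G2: 1 component(s) with vertex sets [[0, 1, 2, 3, 4, 5, 6, 7]], sizes [8].
The number of connected components (and the multiset of component sizes) is an isomorphism invariant — an isomorphism maps each component of G1 bijectively onto a component of G2. Since G1 has 3 component(s) and G2 has 1, they cannot be isomorphic.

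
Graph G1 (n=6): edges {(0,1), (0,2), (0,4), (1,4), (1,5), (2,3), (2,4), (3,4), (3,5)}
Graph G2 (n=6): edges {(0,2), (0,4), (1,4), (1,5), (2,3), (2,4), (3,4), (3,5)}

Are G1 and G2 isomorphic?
No, not isomorphic

The graphs are NOT isomorphic.

Counting edges: G1 has 9 edge(s); G2 has 8 edge(s).
Edge count is an isomorphism invariant (a bijection on vertices induces a bijection on edges), so differing edge counts rule out isomorphism.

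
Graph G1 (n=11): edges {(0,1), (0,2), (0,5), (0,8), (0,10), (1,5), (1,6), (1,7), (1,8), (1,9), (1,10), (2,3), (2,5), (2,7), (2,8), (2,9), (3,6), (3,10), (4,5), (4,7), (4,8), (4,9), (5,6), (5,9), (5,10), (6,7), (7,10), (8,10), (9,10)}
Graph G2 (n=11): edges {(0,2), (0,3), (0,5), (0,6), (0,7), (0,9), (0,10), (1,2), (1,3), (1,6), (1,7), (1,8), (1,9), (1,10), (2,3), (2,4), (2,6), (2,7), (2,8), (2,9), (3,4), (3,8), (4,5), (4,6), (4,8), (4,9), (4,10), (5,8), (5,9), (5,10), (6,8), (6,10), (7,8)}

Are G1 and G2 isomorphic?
No, not isomorphic

The graphs are NOT isomorphic.

Counting triangles (3-cliques): G1 has 17, G2 has 29.
Triangle count is an isomorphism invariant, so differing triangle counts rule out isomorphism.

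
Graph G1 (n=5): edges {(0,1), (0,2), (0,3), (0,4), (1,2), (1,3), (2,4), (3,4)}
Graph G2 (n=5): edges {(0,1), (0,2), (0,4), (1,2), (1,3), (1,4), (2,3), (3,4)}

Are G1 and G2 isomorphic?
Yes, isomorphic

The graphs are isomorphic.
One valid mapping φ: V(G1) → V(G2): 0→1, 1→3, 2→4, 3→2, 4→0

Verify φ preserves adjacency — for each edge of G1, its image is an edge of G2:
  (0,1) → (φ(0),φ(1)) = (1,3) ∈ E(G2) ✓
  (0,2) → (φ(0),φ(2)) = (1,4) ∈ E(G2) ✓
  (0,3) → (φ(0),φ(3)) = (1,2) ∈ E(G2) ✓
  (0,4) → (φ(0),φ(4)) = (0,1) ∈ E(G2) ✓
  (1,2) → (φ(1),φ(2)) = (3,4) ∈ E(G2) ✓
  (1,3) → (φ(1),φ(3)) = (2,3) ∈ E(G2) ✓
  (2,4) → (φ(2),φ(4)) = (0,4) ∈ E(G2) ✓
  (3,4) → (φ(3),φ(4)) = (0,2) ∈ E(G2) ✓
All 8 edges of G1 map to edges of G2, and |E(G1)| = |E(G2)| = 8, so φ is a bijection on edges as well as vertices. Hence G1 ≅ G2.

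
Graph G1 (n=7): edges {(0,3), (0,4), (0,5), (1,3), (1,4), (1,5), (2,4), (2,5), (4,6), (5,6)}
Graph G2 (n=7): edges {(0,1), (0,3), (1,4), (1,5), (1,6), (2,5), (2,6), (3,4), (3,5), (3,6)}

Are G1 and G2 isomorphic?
Yes, isomorphic

The graphs are isomorphic.
One valid mapping φ: V(G1) → V(G2): 0→5, 1→6, 2→0, 3→2, 4→3, 5→1, 6→4

Verify φ preserves adjacency — for each edge of G1, its image is an edge of G2:
  (0,3) → (φ(0),φ(3)) = (2,5) ∈ E(G2) ✓
  (0,4) → (φ(0),φ(4)) = (3,5) ∈ E(G2) ✓
  (0,5) → (φ(0),φ(5)) = (1,5) ∈ E(G2) ✓
  (1,3) → (φ(1),φ(3)) = (2,6) ∈ E(G2) ✓
  (1,4) → (φ(1),φ(4)) = (3,6) ∈ E(G2) ✓
  (1,5) → (φ(1),φ(5)) = (1,6) ∈ E(G2) ✓
  (2,4) → (φ(2),φ(4)) = (0,3) ∈ E(G2) ✓
  (2,5) → (φ(2),φ(5)) = (0,1) ∈ E(G2) ✓
  (4,6) → (φ(4),φ(6)) = (3,4) ∈ E(G2) ✓
  (5,6) → (φ(5),φ(6)) = (1,4) ∈ E(G2) ✓
All 10 edges of G1 map to edges of G2, and |E(G1)| = |E(G2)| = 10, so φ is a bijection on edges as well as vertices. Hence G1 ≅ G2.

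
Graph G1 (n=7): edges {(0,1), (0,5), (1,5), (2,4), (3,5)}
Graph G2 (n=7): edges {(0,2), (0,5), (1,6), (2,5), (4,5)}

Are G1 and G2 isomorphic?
Yes, isomorphic

The graphs are isomorphic.
One valid mapping φ: V(G1) → V(G2): 0→2, 1→0, 2→1, 3→4, 4→6, 5→5, 6→3

Verify φ preserves adjacency — for each edge of G1, its image is an edge of G2:
  (0,1) → (φ(0),φ(1)) = (0,2) ∈ E(G2) ✓
  (0,5) → (φ(0),φ(5)) = (2,5) ∈ E(G2) ✓
  (1,5) → (φ(1),φ(5)) = (0,5) ∈ E(G2) ✓
  (2,4) → (φ(2),φ(4)) = (1,6) ∈ E(G2) ✓
  (3,5) → (φ(3),φ(5)) = (4,5) ∈ E(G2) ✓
All 5 edges of G1 map to edges of G2, and |E(G1)| = |E(G2)| = 5, so φ is a bijection on edges as well as vertices. Hence G1 ≅ G2.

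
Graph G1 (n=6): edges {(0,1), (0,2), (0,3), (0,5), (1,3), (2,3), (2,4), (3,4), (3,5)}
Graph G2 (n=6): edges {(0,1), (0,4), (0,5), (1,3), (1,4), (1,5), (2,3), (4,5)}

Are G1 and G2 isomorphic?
No, not isomorphic

The graphs are NOT isomorphic.

Degrees in G1: deg(0)=4, deg(1)=2, deg(2)=3, deg(3)=5, deg(4)=2, deg(5)=2.
Sorted degree sequence of G1: [5, 4, 3, 2, 2, 2].
Degrees in G2: deg(0)=3, deg(1)=4, deg(2)=1, deg(3)=2, deg(4)=3, deg(5)=3.
Sorted degree sequence of G2: [4, 3, 3, 3, 2, 1].
The (sorted) degree sequence is an isomorphism invariant, so since G1 and G2 have different degree sequences they cannot be isomorphic.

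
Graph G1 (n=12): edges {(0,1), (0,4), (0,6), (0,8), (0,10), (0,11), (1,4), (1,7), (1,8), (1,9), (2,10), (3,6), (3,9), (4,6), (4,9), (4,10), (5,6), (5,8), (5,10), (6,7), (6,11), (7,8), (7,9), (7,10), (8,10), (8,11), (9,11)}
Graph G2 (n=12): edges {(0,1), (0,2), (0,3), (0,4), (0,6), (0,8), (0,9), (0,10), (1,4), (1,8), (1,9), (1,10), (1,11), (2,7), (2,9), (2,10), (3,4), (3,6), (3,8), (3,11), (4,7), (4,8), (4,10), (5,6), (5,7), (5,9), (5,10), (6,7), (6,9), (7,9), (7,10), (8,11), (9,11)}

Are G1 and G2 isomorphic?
No, not isomorphic

The graphs are NOT isomorphic.

Degrees in G1: deg(0)=6, deg(1)=5, deg(2)=1, deg(3)=2, deg(4)=5, deg(5)=3, deg(6)=6, deg(7)=5, deg(8)=6, deg(9)=5, deg(10)=6, deg(11)=4.
Sorted degree sequence of G1: [6, 6, 6, 6, 5, 5, 5, 5, 4, 3, 2, 1].
Degrees in G2: deg(0)=8, deg(1)=6, deg(2)=4, deg(3)=5, deg(4)=6, deg(5)=4, deg(6)=5, deg(7)=6, deg(8)=5, deg(9)=7, deg(10)=6, deg(11)=4.
Sorted degree sequence of G2: [8, 7, 6, 6, 6, 6, 5, 5, 5, 4, 4, 4].
The (sorted) degree sequence is an isomorphism invariant, so since G1 and G2 have different degree sequences they cannot be isomorphic.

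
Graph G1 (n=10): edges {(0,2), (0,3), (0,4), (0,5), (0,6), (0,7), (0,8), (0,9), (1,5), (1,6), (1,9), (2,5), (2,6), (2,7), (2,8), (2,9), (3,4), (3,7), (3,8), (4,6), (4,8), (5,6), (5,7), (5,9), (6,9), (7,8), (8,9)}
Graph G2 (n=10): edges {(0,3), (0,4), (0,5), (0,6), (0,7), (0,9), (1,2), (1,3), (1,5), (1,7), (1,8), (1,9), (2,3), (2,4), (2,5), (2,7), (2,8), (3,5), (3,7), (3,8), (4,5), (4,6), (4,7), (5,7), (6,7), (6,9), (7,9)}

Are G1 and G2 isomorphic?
Yes, isomorphic

The graphs are isomorphic.
One valid mapping φ: V(G1) → V(G2): 0→7, 1→8, 2→5, 3→6, 4→9, 5→2, 6→1, 7→4, 8→0, 9→3

Verify φ preserves adjacency — for each edge of G1, its image is an edge of G2:
  (0,2) → (φ(0),φ(2)) = (5,7) ∈ E(G2) ✓
  (0,3) → (φ(0),φ(3)) = (6,7) ∈ E(G2) ✓
  (0,4) → (φ(0),φ(4)) = (7,9) ∈ E(G2) ✓
  (0,5) → (φ(0),φ(5)) = (2,7) ∈ E(G2) ✓
  (0,6) → (φ(0),φ(6)) = (1,7) ∈ E(G2) ✓
  (0,7) → (φ(0),φ(7)) = (4,7) ∈ E(G2) ✓
  (0,8) → (φ(0),φ(8)) = (0,7) ∈ E(G2) ✓
  (0,9) → (φ(0),φ(9)) = (3,7) ∈ E(G2) ✓
  (1,5) → (φ(1),φ(5)) = (2,8) ∈ E(G2) ✓
  (1,6) → (φ(1),φ(6)) = (1,8) ∈ E(G2) ✓
  (1,9) → (φ(1),φ(9)) = (3,8) ∈ E(G2) ✓
  (2,5) → (φ(2),φ(5)) = (2,5) ∈ E(G2) ✓
  (2,6) → (φ(2),φ(6)) = (1,5) ∈ E(G2) ✓
  (2,7) → (φ(2),φ(7)) = (4,5) ∈ E(G2) ✓
  (2,8) → (φ(2),φ(8)) = (0,5) ∈ E(G2) ✓
  (2,9) → (φ(2),φ(9)) = (3,5) ∈ E(G2) ✓
  (3,4) → (φ(3),φ(4)) = (6,9) ∈ E(G2) ✓
  (3,7) → (φ(3),φ(7)) = (4,6) ∈ E(G2) ✓
  (3,8) → (φ(3),φ(8)) = (0,6) ∈ E(G2) ✓
  (4,6) → (φ(4),φ(6)) = (1,9) ∈ E(G2) ✓
  (4,8) → (φ(4),φ(8)) = (0,9) ∈ E(G2) ✓
  (5,6) → (φ(5),φ(6)) = (1,2) ∈ E(G2) ✓
  (5,7) → (φ(5),φ(7)) = (2,4) ∈ E(G2) ✓
  (5,9) → (φ(5),φ(9)) = (2,3) ∈ E(G2) ✓
  (6,9) → (φ(6),φ(9)) = (1,3) ∈ E(G2) ✓
  (7,8) → (φ(7),φ(8)) = (0,4) ∈ E(G2) ✓
  (8,9) → (φ(8),φ(9)) = (0,3) ∈ E(G2) ✓
All 27 edges of G1 map to edges of G2, and |E(G1)| = |E(G2)| = 27, so φ is a bijection on edges as well as vertices. Hence G1 ≅ G2.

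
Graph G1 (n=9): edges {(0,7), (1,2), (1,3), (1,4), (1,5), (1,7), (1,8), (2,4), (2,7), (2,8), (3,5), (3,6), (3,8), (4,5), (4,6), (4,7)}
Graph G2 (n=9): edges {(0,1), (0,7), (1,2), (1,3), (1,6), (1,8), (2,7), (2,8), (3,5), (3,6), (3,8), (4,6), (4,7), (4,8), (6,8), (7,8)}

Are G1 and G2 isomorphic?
Yes, isomorphic

The graphs are isomorphic.
One valid mapping φ: V(G1) → V(G2): 0→5, 1→8, 2→6, 3→7, 4→1, 5→2, 6→0, 7→3, 8→4

Verify φ preserves adjacency — for each edge of G1, its image is an edge of G2:
  (0,7) → (φ(0),φ(7)) = (3,5) ∈ E(G2) ✓
  (1,2) → (φ(1),φ(2)) = (6,8) ∈ E(G2) ✓
  (1,3) → (φ(1),φ(3)) = (7,8) ∈ E(G2) ✓
  (1,4) → (φ(1),φ(4)) = (1,8) ∈ E(G2) ✓
  (1,5) → (φ(1),φ(5)) = (2,8) ∈ E(G2) ✓
  (1,7) → (φ(1),φ(7)) = (3,8) ∈ E(G2) ✓
  (1,8) → (φ(1),φ(8)) = (4,8) ∈ E(G2) ✓
  (2,4) → (φ(2),φ(4)) = (1,6) ∈ E(G2) ✓
  (2,7) → (φ(2),φ(7)) = (3,6) ∈ E(G2) ✓
  (2,8) → (φ(2),φ(8)) = (4,6) ∈ E(G2) ✓
  (3,5) → (φ(3),φ(5)) = (2,7) ∈ E(G2) ✓
  (3,6) → (φ(3),φ(6)) = (0,7) ∈ E(G2) ✓
  (3,8) → (φ(3),φ(8)) = (4,7) ∈ E(G2) ✓
  (4,5) → (φ(4),φ(5)) = (1,2) ∈ E(G2) ✓
  (4,6) → (φ(4),φ(6)) = (0,1) ∈ E(G2) ✓
  (4,7) → (φ(4),φ(7)) = (1,3) ∈ E(G2) ✓
All 16 edges of G1 map to edges of G2, and |E(G1)| = |E(G2)| = 16, so φ is a bijection on edges as well as vertices. Hence G1 ≅ G2.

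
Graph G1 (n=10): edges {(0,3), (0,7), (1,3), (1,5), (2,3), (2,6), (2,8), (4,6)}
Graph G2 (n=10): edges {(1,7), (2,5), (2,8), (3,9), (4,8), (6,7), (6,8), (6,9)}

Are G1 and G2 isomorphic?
Yes, isomorphic

The graphs are isomorphic.
One valid mapping φ: V(G1) → V(G2): 0→9, 1→7, 2→8, 3→6, 4→5, 5→1, 6→2, 7→3, 8→4, 9→0

Verify φ preserves adjacency — for each edge of G1, its image is an edge of G2:
  (0,3) → (φ(0),φ(3)) = (6,9) ∈ E(G2) ✓
  (0,7) → (φ(0),φ(7)) = (3,9) ∈ E(G2) ✓
  (1,3) → (φ(1),φ(3)) = (6,7) ∈ E(G2) ✓
  (1,5) → (φ(1),φ(5)) = (1,7) ∈ E(G2) ✓
  (2,3) → (φ(2),φ(3)) = (6,8) ∈ E(G2) ✓
  (2,6) → (φ(2),φ(6)) = (2,8) ∈ E(G2) ✓
  (2,8) → (φ(2),φ(8)) = (4,8) ∈ E(G2) ✓
  (4,6) → (φ(4),φ(6)) = (2,5) ∈ E(G2) ✓
All 8 edges of G1 map to edges of G2, and |E(G1)| = |E(G2)| = 8, so φ is a bijection on edges as well as vertices. Hence G1 ≅ G2.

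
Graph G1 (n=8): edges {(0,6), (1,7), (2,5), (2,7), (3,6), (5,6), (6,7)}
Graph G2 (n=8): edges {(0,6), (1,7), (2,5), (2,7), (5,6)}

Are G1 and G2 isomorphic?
No, not isomorphic

The graphs are NOT isomorphic.

Counting edges: G1 has 7 edge(s); G2 has 5 edge(s).
Edge count is an isomorphism invariant (a bijection on vertices induces a bijection on edges), so differing edge counts rule out isomorphism.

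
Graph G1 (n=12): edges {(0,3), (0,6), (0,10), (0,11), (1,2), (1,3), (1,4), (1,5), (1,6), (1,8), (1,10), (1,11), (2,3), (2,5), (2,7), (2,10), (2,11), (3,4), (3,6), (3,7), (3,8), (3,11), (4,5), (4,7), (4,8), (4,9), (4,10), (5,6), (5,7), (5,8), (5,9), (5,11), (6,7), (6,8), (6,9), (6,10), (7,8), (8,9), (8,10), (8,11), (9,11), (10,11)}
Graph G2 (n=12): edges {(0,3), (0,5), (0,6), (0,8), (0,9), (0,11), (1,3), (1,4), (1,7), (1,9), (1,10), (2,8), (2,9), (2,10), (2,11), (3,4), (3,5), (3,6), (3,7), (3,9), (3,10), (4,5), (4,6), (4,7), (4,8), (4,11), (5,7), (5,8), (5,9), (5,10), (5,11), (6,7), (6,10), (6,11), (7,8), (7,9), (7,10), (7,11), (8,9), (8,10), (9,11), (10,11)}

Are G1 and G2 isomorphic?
Yes, isomorphic

The graphs are isomorphic.
One valid mapping φ: V(G1) → V(G2): 0→2, 1→5, 2→0, 3→11, 4→4, 5→3, 6→10, 7→6, 8→7, 9→1, 10→8, 11→9

Verify φ preserves adjacency — for each edge of G1, its image is an edge of G2:
  (0,3) → (φ(0),φ(3)) = (2,11) ∈ E(G2) ✓
  (0,6) → (φ(0),φ(6)) = (2,10) ∈ E(G2) ✓
  (0,10) → (φ(0),φ(10)) = (2,8) ∈ E(G2) ✓
  (0,11) → (φ(0),φ(11)) = (2,9) ∈ E(G2) ✓
  (1,2) → (φ(1),φ(2)) = (0,5) ∈ E(G2) ✓
  (1,3) → (φ(1),φ(3)) = (5,11) ∈ E(G2) ✓
  (1,4) → (φ(1),φ(4)) = (4,5) ∈ E(G2) ✓
  (1,5) → (φ(1),φ(5)) = (3,5) ∈ E(G2) ✓
  (1,6) → (φ(1),φ(6)) = (5,10) ∈ E(G2) ✓
  (1,8) → (φ(1),φ(8)) = (5,7) ∈ E(G2) ✓
  (1,10) → (φ(1),φ(10)) = (5,8) ∈ E(G2) ✓
  (1,11) → (φ(1),φ(11)) = (5,9) ∈ E(G2) ✓
  (2,3) → (φ(2),φ(3)) = (0,11) ∈ E(G2) ✓
  (2,5) → (φ(2),φ(5)) = (0,3) ∈ E(G2) ✓
  (2,7) → (φ(2),φ(7)) = (0,6) ∈ E(G2) ✓
  (2,10) → (φ(2),φ(10)) = (0,8) ∈ E(G2) ✓
  (2,11) → (φ(2),φ(11)) = (0,9) ∈ E(G2) ✓
  (3,4) → (φ(3),φ(4)) = (4,11) ∈ E(G2) ✓
  (3,6) → (φ(3),φ(6)) = (10,11) ∈ E(G2) ✓
  (3,7) → (φ(3),φ(7)) = (6,11) ∈ E(G2) ✓
  (3,8) → (φ(3),φ(8)) = (7,11) ∈ E(G2) ✓
  (3,11) → (φ(3),φ(11)) = (9,11) ∈ E(G2) ✓
  (4,5) → (φ(4),φ(5)) = (3,4) ∈ E(G2) ✓
  (4,7) → (φ(4),φ(7)) = (4,6) ∈ E(G2) ✓
  (4,8) → (φ(4),φ(8)) = (4,7) ∈ E(G2) ✓
  (4,9) → (φ(4),φ(9)) = (1,4) ∈ E(G2) ✓
  (4,10) → (φ(4),φ(10)) = (4,8) ∈ E(G2) ✓
  (5,6) → (φ(5),φ(6)) = (3,10) ∈ E(G2) ✓
  (5,7) → (φ(5),φ(7)) = (3,6) ∈ E(G2) ✓
  (5,8) → (φ(5),φ(8)) = (3,7) ∈ E(G2) ✓
  (5,9) → (φ(5),φ(9)) = (1,3) ∈ E(G2) ✓
  (5,11) → (φ(5),φ(11)) = (3,9) ∈ E(G2) ✓
  (6,7) → (φ(6),φ(7)) = (6,10) ∈ E(G2) ✓
  (6,8) → (φ(6),φ(8)) = (7,10) ∈ E(G2) ✓
  (6,9) → (φ(6),φ(9)) = (1,10) ∈ E(G2) ✓
  (6,10) → (φ(6),φ(10)) = (8,10) ∈ E(G2) ✓
  (7,8) → (φ(7),φ(8)) = (6,7) ∈ E(G2) ✓
  (8,9) → (φ(8),φ(9)) = (1,7) ∈ E(G2) ✓
  (8,10) → (φ(8),φ(10)) = (7,8) ∈ E(G2) ✓
  (8,11) → (φ(8),φ(11)) = (7,9) ∈ E(G2) ✓
  (9,11) → (φ(9),φ(11)) = (1,9) ∈ E(G2) ✓
  (10,11) → (φ(10),φ(11)) = (8,9) ∈ E(G2) ✓
All 42 edges of G1 map to edges of G2, and |E(G1)| = |E(G2)| = 42, so φ is a bijection on edges as well as vertices. Hence G1 ≅ G2.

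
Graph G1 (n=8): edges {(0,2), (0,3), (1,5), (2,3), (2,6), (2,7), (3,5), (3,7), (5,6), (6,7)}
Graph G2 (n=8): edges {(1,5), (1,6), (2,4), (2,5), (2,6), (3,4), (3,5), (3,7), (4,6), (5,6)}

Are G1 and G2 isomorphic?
Yes, isomorphic

The graphs are isomorphic.
One valid mapping φ: V(G1) → V(G2): 0→1, 1→7, 2→6, 3→5, 4→0, 5→3, 6→4, 7→2

Verify φ preserves adjacency — for each edge of G1, its image is an edge of G2:
  (0,2) → (φ(0),φ(2)) = (1,6) ∈ E(G2) ✓
  (0,3) → (φ(0),φ(3)) = (1,5) ∈ E(G2) ✓
  (1,5) → (φ(1),φ(5)) = (3,7) ∈ E(G2) ✓
  (2,3) → (φ(2),φ(3)) = (5,6) ∈ E(G2) ✓
  (2,6) → (φ(2),φ(6)) = (4,6) ∈ E(G2) ✓
  (2,7) → (φ(2),φ(7)) = (2,6) ∈ E(G2) ✓
  (3,5) → (φ(3),φ(5)) = (3,5) ∈ E(G2) ✓
  (3,7) → (φ(3),φ(7)) = (2,5) ∈ E(G2) ✓
  (5,6) → (φ(5),φ(6)) = (3,4) ∈ E(G2) ✓
  (6,7) → (φ(6),φ(7)) = (2,4) ∈ E(G2) ✓
All 10 edges of G1 map to edges of G2, and |E(G1)| = |E(G2)| = 10, so φ is a bijection on edges as well as vertices. Hence G1 ≅ G2.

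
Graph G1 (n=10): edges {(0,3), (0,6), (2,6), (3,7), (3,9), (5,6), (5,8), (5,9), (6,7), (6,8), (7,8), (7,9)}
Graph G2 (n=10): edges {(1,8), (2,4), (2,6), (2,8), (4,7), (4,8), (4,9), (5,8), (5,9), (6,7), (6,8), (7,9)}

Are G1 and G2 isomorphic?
Yes, isomorphic

The graphs are isomorphic.
One valid mapping φ: V(G1) → V(G2): 0→5, 1→0, 2→1, 3→9, 4→3, 5→6, 6→8, 7→4, 8→2, 9→7

Verify φ preserves adjacency — for each edge of G1, its image is an edge of G2:
  (0,3) → (φ(0),φ(3)) = (5,9) ∈ E(G2) ✓
  (0,6) → (φ(0),φ(6)) = (5,8) ∈ E(G2) ✓
  (2,6) → (φ(2),φ(6)) = (1,8) ∈ E(G2) ✓
  (3,7) → (φ(3),φ(7)) = (4,9) ∈ E(G2) ✓
  (3,9) → (φ(3),φ(9)) = (7,9) ∈ E(G2) ✓
  (5,6) → (φ(5),φ(6)) = (6,8) ∈ E(G2) ✓
  (5,8) → (φ(5),φ(8)) = (2,6) ∈ E(G2) ✓
  (5,9) → (φ(5),φ(9)) = (6,7) ∈ E(G2) ✓
  (6,7) → (φ(6),φ(7)) = (4,8) ∈ E(G2) ✓
  (6,8) → (φ(6),φ(8)) = (2,8) ∈ E(G2) ✓
  (7,8) → (φ(7),φ(8)) = (2,4) ∈ E(G2) ✓
  (7,9) → (φ(7),φ(9)) = (4,7) ∈ E(G2) ✓
All 12 edges of G1 map to edges of G2, and |E(G1)| = |E(G2)| = 12, so φ is a bijection on edges as well as vertices. Hence G1 ≅ G2.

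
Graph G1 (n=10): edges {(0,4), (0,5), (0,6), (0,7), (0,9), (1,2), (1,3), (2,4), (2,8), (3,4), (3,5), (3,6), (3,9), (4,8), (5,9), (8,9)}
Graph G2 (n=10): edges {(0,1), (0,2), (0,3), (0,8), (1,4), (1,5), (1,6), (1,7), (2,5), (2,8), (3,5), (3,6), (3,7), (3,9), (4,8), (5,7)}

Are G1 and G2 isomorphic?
Yes, isomorphic

The graphs are isomorphic.
One valid mapping φ: V(G1) → V(G2): 0→3, 1→4, 2→8, 3→1, 4→0, 5→7, 6→6, 7→9, 8→2, 9→5

Verify φ preserves adjacency — for each edge of G1, its image is an edge of G2:
  (0,4) → (φ(0),φ(4)) = (0,3) ∈ E(G2) ✓
  (0,5) → (φ(0),φ(5)) = (3,7) ∈ E(G2) ✓
  (0,6) → (φ(0),φ(6)) = (3,6) ∈ E(G2) ✓
  (0,7) → (φ(0),φ(7)) = (3,9) ∈ E(G2) ✓
  (0,9) → (φ(0),φ(9)) = (3,5) ∈ E(G2) ✓
  (1,2) → (φ(1),φ(2)) = (4,8) ∈ E(G2) ✓
  (1,3) → (φ(1),φ(3)) = (1,4) ∈ E(G2) ✓
  (2,4) → (φ(2),φ(4)) = (0,8) ∈ E(G2) ✓
  (2,8) → (φ(2),φ(8)) = (2,8) ∈ E(G2) ✓
  (3,4) → (φ(3),φ(4)) = (0,1) ∈ E(G2) ✓
  (3,5) → (φ(3),φ(5)) = (1,7) ∈ E(G2) ✓
  (3,6) → (φ(3),φ(6)) = (1,6) ∈ E(G2) ✓
  (3,9) → (φ(3),φ(9)) = (1,5) ∈ E(G2) ✓
  (4,8) → (φ(4),φ(8)) = (0,2) ∈ E(G2) ✓
  (5,9) → (φ(5),φ(9)) = (5,7) ∈ E(G2) ✓
  (8,9) → (φ(8),φ(9)) = (2,5) ∈ E(G2) ✓
All 16 edges of G1 map to edges of G2, and |E(G1)| = |E(G2)| = 16, so φ is a bijection on edges as well as vertices. Hence G1 ≅ G2.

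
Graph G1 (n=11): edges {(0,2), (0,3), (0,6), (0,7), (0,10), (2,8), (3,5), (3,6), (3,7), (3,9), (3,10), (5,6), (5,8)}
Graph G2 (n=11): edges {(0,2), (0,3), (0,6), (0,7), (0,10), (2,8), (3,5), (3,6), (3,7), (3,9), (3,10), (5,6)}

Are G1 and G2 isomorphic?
No, not isomorphic

The graphs are NOT isomorphic.

Counting edges: G1 has 13 edge(s); G2 has 12 edge(s).
Edge count is an isomorphism invariant (a bijection on vertices induces a bijection on edges), so differing edge counts rule out isomorphism.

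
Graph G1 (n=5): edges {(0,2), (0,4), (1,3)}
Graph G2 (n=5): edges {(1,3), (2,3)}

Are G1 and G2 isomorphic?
No, not isomorphic

The graphs are NOT isomorphic.

Connected components of G1: 2 component(s) with vertex sets [[1, 3], [0, 2, 4]], sizes [2, 3].
Connected components of G2: 3 component(s) with vertex sets [[0], [4], [1, 2, 3]], sizes [1, 1, 3].
The number of connected components (and the multiset of component sizes) is an isomorphism invariant — an isomorphism maps each component of G1 bijectively onto a component of G2. Since G1 has 2 component(s) and G2 has 3, they cannot be isomorphic.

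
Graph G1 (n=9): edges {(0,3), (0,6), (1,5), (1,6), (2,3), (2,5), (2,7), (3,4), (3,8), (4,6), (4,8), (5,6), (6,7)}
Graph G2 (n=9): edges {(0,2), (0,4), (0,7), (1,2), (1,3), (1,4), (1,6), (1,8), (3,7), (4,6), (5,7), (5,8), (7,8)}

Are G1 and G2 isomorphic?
Yes, isomorphic

The graphs are isomorphic.
One valid mapping φ: V(G1) → V(G2): 0→3, 1→6, 2→0, 3→7, 4→8, 5→4, 6→1, 7→2, 8→5

Verify φ preserves adjacency — for each edge of G1, its image is an edge of G2:
  (0,3) → (φ(0),φ(3)) = (3,7) ∈ E(G2) ✓
  (0,6) → (φ(0),φ(6)) = (1,3) ∈ E(G2) ✓
  (1,5) → (φ(1),φ(5)) = (4,6) ∈ E(G2) ✓
  (1,6) → (φ(1),φ(6)) = (1,6) ∈ E(G2) ✓
  (2,3) → (φ(2),φ(3)) = (0,7) ∈ E(G2) ✓
  (2,5) → (φ(2),φ(5)) = (0,4) ∈ E(G2) ✓
  (2,7) → (φ(2),φ(7)) = (0,2) ∈ E(G2) ✓
  (3,4) → (φ(3),φ(4)) = (7,8) ∈ E(G2) ✓
  (3,8) → (φ(3),φ(8)) = (5,7) ∈ E(G2) ✓
  (4,6) → (φ(4),φ(6)) = (1,8) ∈ E(G2) ✓
  (4,8) → (φ(4),φ(8)) = (5,8) ∈ E(G2) ✓
  (5,6) → (φ(5),φ(6)) = (1,4) ∈ E(G2) ✓
  (6,7) → (φ(6),φ(7)) = (1,2) ∈ E(G2) ✓
All 13 edges of G1 map to edges of G2, and |E(G1)| = |E(G2)| = 13, so φ is a bijection on edges as well as vertices. Hence G1 ≅ G2.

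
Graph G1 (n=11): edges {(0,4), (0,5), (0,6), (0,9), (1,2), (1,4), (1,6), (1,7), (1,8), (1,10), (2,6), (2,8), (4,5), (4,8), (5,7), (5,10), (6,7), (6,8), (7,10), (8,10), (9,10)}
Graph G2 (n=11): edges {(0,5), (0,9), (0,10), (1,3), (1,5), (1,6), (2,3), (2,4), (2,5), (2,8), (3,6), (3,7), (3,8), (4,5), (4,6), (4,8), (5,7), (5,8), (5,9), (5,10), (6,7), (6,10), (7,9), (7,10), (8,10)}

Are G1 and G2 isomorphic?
No, not isomorphic

The graphs are NOT isomorphic.

Counting triangles (3-cliques): G1 has 10, G2 has 13.
Triangle count is an isomorphism invariant, so differing triangle counts rule out isomorphism.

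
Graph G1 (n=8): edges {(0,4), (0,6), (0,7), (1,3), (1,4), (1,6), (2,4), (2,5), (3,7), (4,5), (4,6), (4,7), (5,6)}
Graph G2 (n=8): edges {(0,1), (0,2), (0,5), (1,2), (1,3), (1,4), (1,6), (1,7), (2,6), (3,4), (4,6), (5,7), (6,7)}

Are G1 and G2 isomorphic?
Yes, isomorphic

The graphs are isomorphic.
One valid mapping φ: V(G1) → V(G2): 0→2, 1→7, 2→3, 3→5, 4→1, 5→4, 6→6, 7→0

Verify φ preserves adjacency — for each edge of G1, its image is an edge of G2:
  (0,4) → (φ(0),φ(4)) = (1,2) ∈ E(G2) ✓
  (0,6) → (φ(0),φ(6)) = (2,6) ∈ E(G2) ✓
  (0,7) → (φ(0),φ(7)) = (0,2) ∈ E(G2) ✓
  (1,3) → (φ(1),φ(3)) = (5,7) ∈ E(G2) ✓
  (1,4) → (φ(1),φ(4)) = (1,7) ∈ E(G2) ✓
  (1,6) → (φ(1),φ(6)) = (6,7) ∈ E(G2) ✓
  (2,4) → (φ(2),φ(4)) = (1,3) ∈ E(G2) ✓
  (2,5) → (φ(2),φ(5)) = (3,4) ∈ E(G2) ✓
  (3,7) → (φ(3),φ(7)) = (0,5) ∈ E(G2) ✓
  (4,5) → (φ(4),φ(5)) = (1,4) ∈ E(G2) ✓
  (4,6) → (φ(4),φ(6)) = (1,6) ∈ E(G2) ✓
  (4,7) → (φ(4),φ(7)) = (0,1) ∈ E(G2) ✓
  (5,6) → (φ(5),φ(6)) = (4,6) ∈ E(G2) ✓
All 13 edges of G1 map to edges of G2, and |E(G1)| = |E(G2)| = 13, so φ is a bijection on edges as well as vertices. Hence G1 ≅ G2.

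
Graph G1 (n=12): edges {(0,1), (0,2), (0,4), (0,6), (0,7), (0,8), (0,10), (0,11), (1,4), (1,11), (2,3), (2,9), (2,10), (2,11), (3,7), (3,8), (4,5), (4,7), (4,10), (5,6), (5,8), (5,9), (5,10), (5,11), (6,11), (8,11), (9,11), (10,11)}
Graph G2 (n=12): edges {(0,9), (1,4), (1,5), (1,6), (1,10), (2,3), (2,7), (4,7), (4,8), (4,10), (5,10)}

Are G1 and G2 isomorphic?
No, not isomorphic

The graphs are NOT isomorphic.

Connected components of G1: 1 component(s) with vertex sets [[0, 1, 2, 3, 4, 5, 6, 7, 8, 9, 10, 11]], sizes [12].
Connected components of G2: 3 component(s) with vertex sets [[11], [0, 9], [1, 2, 3, 4, 5, 6, 7, 8, 10]], sizes [1, 2, 9].
The number of connected components (and the multiset of component sizes) is an isomorphism invariant — an isomorphism maps each component of G1 bijectively onto a component of G2. Since G1 has 1 component(s) and G2 has 3, they cannot be isomorphic.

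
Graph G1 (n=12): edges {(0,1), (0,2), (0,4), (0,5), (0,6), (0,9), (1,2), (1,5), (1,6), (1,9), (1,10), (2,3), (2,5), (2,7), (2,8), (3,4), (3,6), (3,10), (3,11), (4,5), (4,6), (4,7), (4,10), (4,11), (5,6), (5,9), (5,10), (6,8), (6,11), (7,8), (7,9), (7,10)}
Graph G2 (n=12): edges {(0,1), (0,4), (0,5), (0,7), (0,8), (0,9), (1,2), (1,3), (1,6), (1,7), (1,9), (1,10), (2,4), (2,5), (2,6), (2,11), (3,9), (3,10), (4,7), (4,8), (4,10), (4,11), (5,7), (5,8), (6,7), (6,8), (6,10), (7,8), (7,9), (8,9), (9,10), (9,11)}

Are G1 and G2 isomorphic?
Yes, isomorphic

The graphs are isomorphic.
One valid mapping φ: V(G1) → V(G2): 0→0, 1→8, 2→4, 3→10, 4→1, 5→7, 6→9, 7→2, 8→11, 9→5, 10→6, 11→3

Verify φ preserves adjacency — for each edge of G1, its image is an edge of G2:
  (0,1) → (φ(0),φ(1)) = (0,8) ∈ E(G2) ✓
  (0,2) → (φ(0),φ(2)) = (0,4) ∈ E(G2) ✓
  (0,4) → (φ(0),φ(4)) = (0,1) ∈ E(G2) ✓
  (0,5) → (φ(0),φ(5)) = (0,7) ∈ E(G2) ✓
  (0,6) → (φ(0),φ(6)) = (0,9) ∈ E(G2) ✓
  (0,9) → (φ(0),φ(9)) = (0,5) ∈ E(G2) ✓
  (1,2) → (φ(1),φ(2)) = (4,8) ∈ E(G2) ✓
  (1,5) → (φ(1),φ(5)) = (7,8) ∈ E(G2) ✓
  (1,6) → (φ(1),φ(6)) = (8,9) ∈ E(G2) ✓
  (1,9) → (φ(1),φ(9)) = (5,8) ∈ E(G2) ✓
  (1,10) → (φ(1),φ(10)) = (6,8) ∈ E(G2) ✓
  (2,3) → (φ(2),φ(3)) = (4,10) ∈ E(G2) ✓
  (2,5) → (φ(2),φ(5)) = (4,7) ∈ E(G2) ✓
  (2,7) → (φ(2),φ(7)) = (2,4) ∈ E(G2) ✓
  (2,8) → (φ(2),φ(8)) = (4,11) ∈ E(G2) ✓
  (3,4) → (φ(3),φ(4)) = (1,10) ∈ E(G2) ✓
  (3,6) → (φ(3),φ(6)) = (9,10) ∈ E(G2) ✓
  (3,10) → (φ(3),φ(10)) = (6,10) ∈ E(G2) ✓
  (3,11) → (φ(3),φ(11)) = (3,10) ∈ E(G2) ✓
  (4,5) → (φ(4),φ(5)) = (1,7) ∈ E(G2) ✓
  (4,6) → (φ(4),φ(6)) = (1,9) ∈ E(G2) ✓
  (4,7) → (φ(4),φ(7)) = (1,2) ∈ E(G2) ✓
  (4,10) → (φ(4),φ(10)) = (1,6) ∈ E(G2) ✓
  (4,11) → (φ(4),φ(11)) = (1,3) ∈ E(G2) ✓
  (5,6) → (φ(5),φ(6)) = (7,9) ∈ E(G2) ✓
  (5,9) → (φ(5),φ(9)) = (5,7) ∈ E(G2) ✓
  (5,10) → (φ(5),φ(10)) = (6,7) ∈ E(G2) ✓
  (6,8) → (φ(6),φ(8)) = (9,11) ∈ E(G2) ✓
  (6,11) → (φ(6),φ(11)) = (3,9) ∈ E(G2) ✓
  (7,8) → (φ(7),φ(8)) = (2,11) ∈ E(G2) ✓
  (7,9) → (φ(7),φ(9)) = (2,5) ∈ E(G2) ✓
  (7,10) → (φ(7),φ(10)) = (2,6) ∈ E(G2) ✓
All 32 edges of G1 map to edges of G2, and |E(G1)| = |E(G2)| = 32, so φ is a bijection on edges as well as vertices. Hence G1 ≅ G2.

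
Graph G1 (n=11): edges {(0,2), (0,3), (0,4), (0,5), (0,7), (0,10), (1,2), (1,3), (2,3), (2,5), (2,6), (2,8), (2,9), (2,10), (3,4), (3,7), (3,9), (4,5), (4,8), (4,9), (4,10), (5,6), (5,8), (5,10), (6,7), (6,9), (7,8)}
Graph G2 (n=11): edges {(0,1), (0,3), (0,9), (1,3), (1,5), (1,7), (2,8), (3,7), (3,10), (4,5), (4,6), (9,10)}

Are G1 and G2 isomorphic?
No, not isomorphic

The graphs are NOT isomorphic.

Connected components of G1: 1 component(s) with vertex sets [[0, 1, 2, 3, 4, 5, 6, 7, 8, 9, 10]], sizes [11].
Connected components of G2: 2 component(s) with vertex sets [[2, 8], [0, 1, 3, 4, 5, 6, 7, 9, 10]], sizes [2, 9].
The number of connected components (and the multiset of component sizes) is an isomorphism invariant — an isomorphism maps each component of G1 bijectively onto a component of G2. Since G1 has 1 component(s) and G2 has 2, they cannot be isomorphic.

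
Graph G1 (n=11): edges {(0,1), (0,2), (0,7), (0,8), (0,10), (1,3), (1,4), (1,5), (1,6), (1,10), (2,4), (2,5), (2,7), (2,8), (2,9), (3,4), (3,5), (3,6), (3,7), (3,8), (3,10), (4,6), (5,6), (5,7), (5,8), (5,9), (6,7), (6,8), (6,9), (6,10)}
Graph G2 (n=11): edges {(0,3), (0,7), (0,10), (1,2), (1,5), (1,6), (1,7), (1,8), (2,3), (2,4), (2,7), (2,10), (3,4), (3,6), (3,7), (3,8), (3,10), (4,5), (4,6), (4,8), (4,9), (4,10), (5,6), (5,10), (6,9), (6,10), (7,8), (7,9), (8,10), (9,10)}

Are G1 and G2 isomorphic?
Yes, isomorphic

The graphs are isomorphic.
One valid mapping φ: V(G1) → V(G2): 0→1, 1→6, 2→7, 3→4, 4→9, 5→3, 6→10, 7→8, 8→2, 9→0, 10→5

Verify φ preserves adjacency — for each edge of G1, its image is an edge of G2:
  (0,1) → (φ(0),φ(1)) = (1,6) ∈ E(G2) ✓
  (0,2) → (φ(0),φ(2)) = (1,7) ∈ E(G2) ✓
  (0,7) → (φ(0),φ(7)) = (1,8) ∈ E(G2) ✓
  (0,8) → (φ(0),φ(8)) = (1,2) ∈ E(G2) ✓
  (0,10) → (φ(0),φ(10)) = (1,5) ∈ E(G2) ✓
  (1,3) → (φ(1),φ(3)) = (4,6) ∈ E(G2) ✓
  (1,4) → (φ(1),φ(4)) = (6,9) ∈ E(G2) ✓
  (1,5) → (φ(1),φ(5)) = (3,6) ∈ E(G2) ✓
  (1,6) → (φ(1),φ(6)) = (6,10) ∈ E(G2) ✓
  (1,10) → (φ(1),φ(10)) = (5,6) ∈ E(G2) ✓
  (2,4) → (φ(2),φ(4)) = (7,9) ∈ E(G2) ✓
  (2,5) → (φ(2),φ(5)) = (3,7) ∈ E(G2) ✓
  (2,7) → (φ(2),φ(7)) = (7,8) ∈ E(G2) ✓
  (2,8) → (φ(2),φ(8)) = (2,7) ∈ E(G2) ✓
  (2,9) → (φ(2),φ(9)) = (0,7) ∈ E(G2) ✓
  (3,4) → (φ(3),φ(4)) = (4,9) ∈ E(G2) ✓
  (3,5) → (φ(3),φ(5)) = (3,4) ∈ E(G2) ✓
  (3,6) → (φ(3),φ(6)) = (4,10) ∈ E(G2) ✓
  (3,7) → (φ(3),φ(7)) = (4,8) ∈ E(G2) ✓
  (3,8) → (φ(3),φ(8)) = (2,4) ∈ E(G2) ✓
  (3,10) → (φ(3),φ(10)) = (4,5) ∈ E(G2) ✓
  (4,6) → (φ(4),φ(6)) = (9,10) ∈ E(G2) ✓
  (5,6) → (φ(5),φ(6)) = (3,10) ∈ E(G2) ✓
  (5,7) → (φ(5),φ(7)) = (3,8) ∈ E(G2) ✓
  (5,8) → (φ(5),φ(8)) = (2,3) ∈ E(G2) ✓
  (5,9) → (φ(5),φ(9)) = (0,3) ∈ E(G2) ✓
  (6,7) → (φ(6),φ(7)) = (8,10) ∈ E(G2) ✓
  (6,8) → (φ(6),φ(8)) = (2,10) ∈ E(G2) ✓
  (6,9) → (φ(6),φ(9)) = (0,10) ∈ E(G2) ✓
  (6,10) → (φ(6),φ(10)) = (5,10) ∈ E(G2) ✓
All 30 edges of G1 map to edges of G2, and |E(G1)| = |E(G2)| = 30, so φ is a bijection on edges as well as vertices. Hence G1 ≅ G2.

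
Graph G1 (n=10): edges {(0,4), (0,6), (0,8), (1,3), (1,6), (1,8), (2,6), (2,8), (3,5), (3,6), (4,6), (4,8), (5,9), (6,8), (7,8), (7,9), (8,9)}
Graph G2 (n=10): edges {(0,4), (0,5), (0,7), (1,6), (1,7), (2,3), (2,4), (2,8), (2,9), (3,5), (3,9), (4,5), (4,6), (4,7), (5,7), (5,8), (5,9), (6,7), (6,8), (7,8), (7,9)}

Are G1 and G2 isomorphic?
No, not isomorphic

The graphs are NOT isomorphic.

Counting triangles (3-cliques): G1 has 8, G2 has 11.
Triangle count is an isomorphism invariant, so differing triangle counts rule out isomorphism.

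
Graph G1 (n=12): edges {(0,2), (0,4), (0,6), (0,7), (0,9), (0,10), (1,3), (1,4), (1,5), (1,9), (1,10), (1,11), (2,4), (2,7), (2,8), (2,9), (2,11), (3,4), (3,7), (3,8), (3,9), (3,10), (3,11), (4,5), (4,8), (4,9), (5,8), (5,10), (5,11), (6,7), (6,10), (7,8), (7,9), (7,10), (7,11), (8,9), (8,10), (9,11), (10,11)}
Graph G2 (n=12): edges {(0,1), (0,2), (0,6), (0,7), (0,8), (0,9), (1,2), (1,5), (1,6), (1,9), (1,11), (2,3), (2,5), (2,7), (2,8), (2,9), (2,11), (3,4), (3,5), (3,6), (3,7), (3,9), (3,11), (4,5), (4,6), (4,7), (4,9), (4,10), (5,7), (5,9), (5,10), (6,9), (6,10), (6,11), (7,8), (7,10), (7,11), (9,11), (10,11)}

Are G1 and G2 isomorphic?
Yes, isomorphic

The graphs are isomorphic.
One valid mapping φ: V(G1) → V(G2): 0→0, 1→4, 2→1, 3→3, 4→6, 5→10, 6→8, 7→2, 8→11, 9→9, 10→7, 11→5

Verify φ preserves adjacency — for each edge of G1, its image is an edge of G2:
  (0,2) → (φ(0),φ(2)) = (0,1) ∈ E(G2) ✓
  (0,4) → (φ(0),φ(4)) = (0,6) ∈ E(G2) ✓
  (0,6) → (φ(0),φ(6)) = (0,8) ∈ E(G2) ✓
  (0,7) → (φ(0),φ(7)) = (0,2) ∈ E(G2) ✓
  (0,9) → (φ(0),φ(9)) = (0,9) ∈ E(G2) ✓
  (0,10) → (φ(0),φ(10)) = (0,7) ∈ E(G2) ✓
  (1,3) → (φ(1),φ(3)) = (3,4) ∈ E(G2) ✓
  (1,4) → (φ(1),φ(4)) = (4,6) ∈ E(G2) ✓
  (1,5) → (φ(1),φ(5)) = (4,10) ∈ E(G2) ✓
  (1,9) → (φ(1),φ(9)) = (4,9) ∈ E(G2) ✓
  (1,10) → (φ(1),φ(10)) = (4,7) ∈ E(G2) ✓
  (1,11) → (φ(1),φ(11)) = (4,5) ∈ E(G2) ✓
  (2,4) → (φ(2),φ(4)) = (1,6) ∈ E(G2) ✓
  (2,7) → (φ(2),φ(7)) = (1,2) ∈ E(G2) ✓
  (2,8) → (φ(2),φ(8)) = (1,11) ∈ E(G2) ✓
  (2,9) → (φ(2),φ(9)) = (1,9) ∈ E(G2) ✓
  (2,11) → (φ(2),φ(11)) = (1,5) ∈ E(G2) ✓
  (3,4) → (φ(3),φ(4)) = (3,6) ∈ E(G2) ✓
  (3,7) → (φ(3),φ(7)) = (2,3) ∈ E(G2) ✓
  (3,8) → (φ(3),φ(8)) = (3,11) ∈ E(G2) ✓
  (3,9) → (φ(3),φ(9)) = (3,9) ∈ E(G2) ✓
  (3,10) → (φ(3),φ(10)) = (3,7) ∈ E(G2) ✓
  (3,11) → (φ(3),φ(11)) = (3,5) ∈ E(G2) ✓
  (4,5) → (φ(4),φ(5)) = (6,10) ∈ E(G2) ✓
  (4,8) → (φ(4),φ(8)) = (6,11) ∈ E(G2) ✓
  (4,9) → (φ(4),φ(9)) = (6,9) ∈ E(G2) ✓
  (5,8) → (φ(5),φ(8)) = (10,11) ∈ E(G2) ✓
  (5,10) → (φ(5),φ(10)) = (7,10) ∈ E(G2) ✓
  (5,11) → (φ(5),φ(11)) = (5,10) ∈ E(G2) ✓
  (6,7) → (φ(6),φ(7)) = (2,8) ∈ E(G2) ✓
  (6,10) → (φ(6),φ(10)) = (7,8) ∈ E(G2) ✓
  (7,8) → (φ(7),φ(8)) = (2,11) ∈ E(G2) ✓
  (7,9) → (φ(7),φ(9)) = (2,9) ∈ E(G2) ✓
  (7,10) → (φ(7),φ(10)) = (2,7) ∈ E(G2) ✓
  (7,11) → (φ(7),φ(11)) = (2,5) ∈ E(G2) ✓
  (8,9) → (φ(8),φ(9)) = (9,11) ∈ E(G2) ✓
  (8,10) → (φ(8),φ(10)) = (7,11) ∈ E(G2) ✓
  (9,11) → (φ(9),φ(11)) = (5,9) ∈ E(G2) ✓
  (10,11) → (φ(10),φ(11)) = (5,7) ∈ E(G2) ✓
All 39 edges of G1 map to edges of G2, and |E(G1)| = |E(G2)| = 39, so φ is a bijection on edges as well as vertices. Hence G1 ≅ G2.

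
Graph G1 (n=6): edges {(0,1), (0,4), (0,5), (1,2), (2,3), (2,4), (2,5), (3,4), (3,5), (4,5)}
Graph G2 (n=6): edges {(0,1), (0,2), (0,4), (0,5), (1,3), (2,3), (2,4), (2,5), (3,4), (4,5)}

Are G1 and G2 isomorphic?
Yes, isomorphic

The graphs are isomorphic.
One valid mapping φ: V(G1) → V(G2): 0→3, 1→1, 2→0, 3→5, 4→4, 5→2

Verify φ preserves adjacency — for each edge of G1, its image is an edge of G2:
  (0,1) → (φ(0),φ(1)) = (1,3) ∈ E(G2) ✓
  (0,4) → (φ(0),φ(4)) = (3,4) ∈ E(G2) ✓
  (0,5) → (φ(0),φ(5)) = (2,3) ∈ E(G2) ✓
  (1,2) → (φ(1),φ(2)) = (0,1) ∈ E(G2) ✓
  (2,3) → (φ(2),φ(3)) = (0,5) ∈ E(G2) ✓
  (2,4) → (φ(2),φ(4)) = (0,4) ∈ E(G2) ✓
  (2,5) → (φ(2),φ(5)) = (0,2) ∈ E(G2) ✓
  (3,4) → (φ(3),φ(4)) = (4,5) ∈ E(G2) ✓
  (3,5) → (φ(3),φ(5)) = (2,5) ∈ E(G2) ✓
  (4,5) → (φ(4),φ(5)) = (2,4) ∈ E(G2) ✓
All 10 edges of G1 map to edges of G2, and |E(G1)| = |E(G2)| = 10, so φ is a bijection on edges as well as vertices. Hence G1 ≅ G2.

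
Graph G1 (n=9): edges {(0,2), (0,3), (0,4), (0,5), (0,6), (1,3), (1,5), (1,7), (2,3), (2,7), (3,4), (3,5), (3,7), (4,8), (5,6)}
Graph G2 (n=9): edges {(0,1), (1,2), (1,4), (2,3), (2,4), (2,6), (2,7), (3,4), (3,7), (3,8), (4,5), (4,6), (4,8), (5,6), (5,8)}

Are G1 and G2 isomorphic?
Yes, isomorphic

The graphs are isomorphic.
One valid mapping φ: V(G1) → V(G2): 0→2, 1→8, 2→6, 3→4, 4→1, 5→3, 6→7, 7→5, 8→0

Verify φ preserves adjacency — for each edge of G1, its image is an edge of G2:
  (0,2) → (φ(0),φ(2)) = (2,6) ∈ E(G2) ✓
  (0,3) → (φ(0),φ(3)) = (2,4) ∈ E(G2) ✓
  (0,4) → (φ(0),φ(4)) = (1,2) ∈ E(G2) ✓
  (0,5) → (φ(0),φ(5)) = (2,3) ∈ E(G2) ✓
  (0,6) → (φ(0),φ(6)) = (2,7) ∈ E(G2) ✓
  (1,3) → (φ(1),φ(3)) = (4,8) ∈ E(G2) ✓
  (1,5) → (φ(1),φ(5)) = (3,8) ∈ E(G2) ✓
  (1,7) → (φ(1),φ(7)) = (5,8) ∈ E(G2) ✓
  (2,3) → (φ(2),φ(3)) = (4,6) ∈ E(G2) ✓
  (2,7) → (φ(2),φ(7)) = (5,6) ∈ E(G2) ✓
  (3,4) → (φ(3),φ(4)) = (1,4) ∈ E(G2) ✓
  (3,5) → (φ(3),φ(5)) = (3,4) ∈ E(G2) ✓
  (3,7) → (φ(3),φ(7)) = (4,5) ∈ E(G2) ✓
  (4,8) → (φ(4),φ(8)) = (0,1) ∈ E(G2) ✓
  (5,6) → (φ(5),φ(6)) = (3,7) ∈ E(G2) ✓
All 15 edges of G1 map to edges of G2, and |E(G1)| = |E(G2)| = 15, so φ is a bijection on edges as well as vertices. Hence G1 ≅ G2.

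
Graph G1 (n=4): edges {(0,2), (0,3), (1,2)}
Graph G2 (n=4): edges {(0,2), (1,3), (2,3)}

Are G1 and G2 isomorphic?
Yes, isomorphic

The graphs are isomorphic.
One valid mapping φ: V(G1) → V(G2): 0→3, 1→0, 2→2, 3→1

Verify φ preserves adjacency — for each edge of G1, its image is an edge of G2:
  (0,2) → (φ(0),φ(2)) = (2,3) ∈ E(G2) ✓
  (0,3) → (φ(0),φ(3)) = (1,3) ∈ E(G2) ✓
  (1,2) → (φ(1),φ(2)) = (0,2) ∈ E(G2) ✓
All 3 edges of G1 map to edges of G2, and |E(G1)| = |E(G2)| = 3, so φ is a bijection on edges as well as vertices. Hence G1 ≅ G2.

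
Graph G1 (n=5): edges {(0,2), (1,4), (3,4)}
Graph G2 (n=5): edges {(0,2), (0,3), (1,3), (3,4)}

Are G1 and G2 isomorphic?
No, not isomorphic

The graphs are NOT isomorphic.

Degrees in G1: deg(0)=1, deg(1)=1, deg(2)=1, deg(3)=1, deg(4)=2.
Sorted degree sequence of G1: [2, 1, 1, 1, 1].
Degrees in G2: deg(0)=2, deg(1)=1, deg(2)=1, deg(3)=3, deg(4)=1.
Sorted degree sequence of G2: [3, 2, 1, 1, 1].
The (sorted) degree sequence is an isomorphism invariant, so since G1 and G2 have different degree sequences they cannot be isomorphic.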